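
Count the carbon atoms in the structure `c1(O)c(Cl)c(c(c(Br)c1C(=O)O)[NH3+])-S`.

7

The symbol for carbon appears 7 times in the SMILES. Lowercase c denotes aromatic carbon and counts toward C.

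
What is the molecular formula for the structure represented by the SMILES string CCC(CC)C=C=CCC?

C10H18

Heavy atoms from the SMILES: 10 C.
Implicit hydrogens by atom environment:
  3 × C: 3 H each → 9
  3 × C: 2 H each → 6
  3 × C: 1 H each → 3
  1 × C: no H
  Total hydrogens = 18.
Molecular formula: C10H18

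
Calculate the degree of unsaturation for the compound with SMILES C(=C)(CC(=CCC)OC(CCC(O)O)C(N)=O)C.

Molecular formula from the SMILES: C13H23NO4.
DoU = (2C + 2 + N − H − X)/2 = (2·13 + 2 + 1 − 23 − 0)/2 = 6/2 = 3.
(Structurally: 0 ring(s) + 3 π bond(s) = 3.)

3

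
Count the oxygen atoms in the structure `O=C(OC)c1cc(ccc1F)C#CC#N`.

The symbol for oxygen appears 2 times in the SMILES.

2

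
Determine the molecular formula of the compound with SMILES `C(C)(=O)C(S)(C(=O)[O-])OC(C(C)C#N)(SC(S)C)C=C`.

Heavy atoms from the SMILES: 12 C, 1 N, 4 O, 3 S.
Implicit hydrogens by atom environment:
  5 × C: no H
  3 × C: 3 H each → 9
  3 × C: 1 H each → 3
  3 × O: no H
  2 × S: 1 H each → 2
  1 × C: 2 H
  1 × N: no H
  1 × O (charge -1): no H
  1 × S: no H
  Total hydrogens = 16.
Net charge -1.
Molecular formula: C12H16NO4S3-

C12H16NO4S3-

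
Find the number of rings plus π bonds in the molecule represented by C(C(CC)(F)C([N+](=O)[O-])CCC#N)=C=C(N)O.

5

Molecular formula from the SMILES: C10H14FN3O3.
DoU = (2C + 2 + N − H − X)/2 = (2·10 + 2 + 3 − 14 − 1)/2 = 10/2 = 5.
(Structurally: 0 ring(s) + 5 π bond(s) = 5.)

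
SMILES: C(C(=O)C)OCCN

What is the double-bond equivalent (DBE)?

Molecular formula from the SMILES: C5H11NO2.
DoU = (2C + 2 + N − H − X)/2 = (2·5 + 2 + 1 − 11 − 0)/2 = 2/2 = 1.
(Structurally: 0 ring(s) + 1 π bond(s) = 1.)

1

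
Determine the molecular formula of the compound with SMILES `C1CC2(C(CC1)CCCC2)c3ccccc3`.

Heavy atoms from the SMILES: 16 C.
Implicit hydrogens by atom environment:
  8 × C: 2 H each → 16
  5 × C (aromatic): 1 H each → 5
  1 × C: 1 H
  1 × C: no H
  1 × C (aromatic): no H
  Total hydrogens = 22.
Molecular formula: C16H22

C16H22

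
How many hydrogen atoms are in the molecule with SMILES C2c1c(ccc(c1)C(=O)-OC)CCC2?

14

Hydrogens are implicit in SMILES; fill each atom to its normal valence:
  4 × C: 2 H each → 8
  3 × C (aromatic): 1 H each → 3
  3 × C (aromatic): no H
  2 × O: no H
  1 × C: 3 H
  1 × C: no H
  Total hydrogens = 14.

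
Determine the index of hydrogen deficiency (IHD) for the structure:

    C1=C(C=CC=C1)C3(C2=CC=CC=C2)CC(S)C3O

9

Molecular formula from the SMILES: C16H16OS.
DoU = (2C + 2 + N − H − X)/2 = (2·16 + 2 + 0 − 16 − 0)/2 = 18/2 = 9.
(Structurally: 3 ring(s) + 6 π bond(s) = 9.)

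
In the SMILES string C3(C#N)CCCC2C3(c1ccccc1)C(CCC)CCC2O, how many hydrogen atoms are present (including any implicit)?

27

Hydrogens are implicit in SMILES; fill each atom to its normal valence:
  7 × C: 2 H each → 14
  5 × C (aromatic): 1 H each → 5
  4 × C: 1 H each → 4
  2 × C: no H
  1 × C: 3 H
  1 × C (aromatic): no H
  1 × N: no H
  1 × O: 1 H
  Total hydrogens = 27.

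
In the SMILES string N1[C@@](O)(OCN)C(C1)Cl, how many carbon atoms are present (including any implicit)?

4

The symbol for carbon appears 4 times in the SMILES. (Cl is a single chlorine, not C + l.)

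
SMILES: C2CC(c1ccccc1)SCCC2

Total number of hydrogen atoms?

Hydrogens are implicit in SMILES; fill each atom to its normal valence:
  5 × C: 2 H each → 10
  5 × C (aromatic): 1 H each → 5
  1 × C: 1 H
  1 × C (aromatic): no H
  1 × S: no H
  Total hydrogens = 16.

16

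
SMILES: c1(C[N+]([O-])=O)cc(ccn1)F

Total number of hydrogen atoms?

5

Hydrogens are implicit in SMILES; fill each atom to its normal valence:
  3 × C (aromatic): 1 H each → 3
  2 × C (aromatic): no H
  1 × C: 2 H
  1 × F: no H
  1 × N (aromatic): no H
  1 × N (charge +1): no H
  1 × O: no H
  1 × O (charge -1): no H
  Total hydrogens = 5.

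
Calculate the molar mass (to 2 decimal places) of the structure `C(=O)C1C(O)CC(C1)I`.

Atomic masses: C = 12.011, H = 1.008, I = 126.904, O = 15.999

Molecular formula: C6H9IO2.
M = 6×12.011 + 9×1.008 + 1×126.904 + 2×15.999 = 240.04 g/mol.

240.04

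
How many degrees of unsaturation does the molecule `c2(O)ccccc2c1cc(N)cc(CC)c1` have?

8

Molecular formula from the SMILES: C14H15NO.
DoU = (2C + 2 + N − H − X)/2 = (2·14 + 2 + 1 − 15 − 0)/2 = 16/2 = 8.
(Structurally: 2 ring(s) + 6 π bond(s) = 8.)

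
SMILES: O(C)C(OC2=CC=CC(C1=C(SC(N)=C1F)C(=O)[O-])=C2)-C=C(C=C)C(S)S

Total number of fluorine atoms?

1

The symbol for fluorine appears 1 time in the SMILES.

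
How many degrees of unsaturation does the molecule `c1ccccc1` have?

Molecular formula from the SMILES: C6H6.
DoU = (2C + 2 + N − H − X)/2 = (2·6 + 2 + 0 − 6 − 0)/2 = 8/2 = 4.
(Structurally: 1 ring(s) + 3 π bond(s) = 4.)

4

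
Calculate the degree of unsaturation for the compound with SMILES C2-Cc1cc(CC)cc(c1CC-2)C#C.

Molecular formula from the SMILES: C14H16.
DoU = (2C + 2 + N − H − X)/2 = (2·14 + 2 + 0 − 16 − 0)/2 = 14/2 = 7.
(Structurally: 2 ring(s) + 5 π bond(s) = 7.)

7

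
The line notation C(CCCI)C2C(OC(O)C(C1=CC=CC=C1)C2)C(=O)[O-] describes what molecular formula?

Heavy atoms from the SMILES: 16 C, 1 I, 4 O.
Implicit hydrogens by atom environment:
  5 × C: 2 H each → 10
  5 × C (aromatic): 1 H each → 5
  4 × C: 1 H each → 4
  2 × O: no H
  1 × C (aromatic): no H
  1 × C: no H
  1 × I: no H
  1 × O: 1 H
  1 × O (charge -1): no H
  Total hydrogens = 20.
Net charge -1.
Molecular formula: C16H20IO4-

C16H20IO4-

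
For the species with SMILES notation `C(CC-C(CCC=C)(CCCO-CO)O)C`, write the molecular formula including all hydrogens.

Heavy atoms from the SMILES: 13 C, 3 O.
Implicit hydrogens by atom environment:
  10 × C: 2 H each → 20
  2 × O: 1 H each → 2
  1 × C: 3 H
  1 × C: 1 H
  1 × C: no H
  1 × O: no H
  Total hydrogens = 26.
Molecular formula: C13H26O3

C13H26O3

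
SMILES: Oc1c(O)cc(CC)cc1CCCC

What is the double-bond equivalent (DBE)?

Molecular formula from the SMILES: C12H18O2.
DoU = (2C + 2 + N − H − X)/2 = (2·12 + 2 + 0 − 18 − 0)/2 = 8/2 = 4.
(Structurally: 1 ring(s) + 3 π bond(s) = 4.)

4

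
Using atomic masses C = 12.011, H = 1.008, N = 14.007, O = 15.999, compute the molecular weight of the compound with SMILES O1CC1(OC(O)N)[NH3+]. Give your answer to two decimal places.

121.12

Molecular formula: C3H9N2O3+.
M = 3×12.011 + 9×1.008 + 2×14.007 + 3×15.999 = 121.12 g/mol.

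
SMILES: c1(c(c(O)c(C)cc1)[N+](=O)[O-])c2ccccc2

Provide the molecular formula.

Heavy atoms from the SMILES: 13 C, 1 N, 3 O.
Implicit hydrogens by atom environment:
  7 × C (aromatic): 1 H each → 7
  5 × C (aromatic): no H
  1 × C: 3 H
  1 × N (charge +1): no H
  1 × O: 1 H
  1 × O: no H
  1 × O (charge -1): no H
  Total hydrogens = 11.
Molecular formula: C13H11NO3

C13H11NO3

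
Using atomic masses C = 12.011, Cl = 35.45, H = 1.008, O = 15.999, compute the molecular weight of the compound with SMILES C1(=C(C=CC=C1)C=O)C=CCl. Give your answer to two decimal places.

166.60

Molecular formula: C9H7ClO.
M = 9×12.011 + 1×35.45 + 7×1.008 + 1×15.999 = 166.60 g/mol.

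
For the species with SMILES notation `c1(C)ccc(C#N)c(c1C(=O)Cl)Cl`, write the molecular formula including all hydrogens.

Heavy atoms from the SMILES: 9 C, 2 Cl, 1 N, 1 O.
Implicit hydrogens by atom environment:
  4 × C (aromatic): no H
  2 × C (aromatic): 1 H each → 2
  2 × C: no H
  2 × Cl: no H
  1 × C: 3 H
  1 × N: no H
  1 × O: no H
  Total hydrogens = 5.
Molecular formula: C9H5Cl2NO

C9H5Cl2NO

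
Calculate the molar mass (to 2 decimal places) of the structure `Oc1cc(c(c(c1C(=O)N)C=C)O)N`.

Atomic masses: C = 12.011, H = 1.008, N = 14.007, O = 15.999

194.19

Molecular formula: C9H10N2O3.
M = 9×12.011 + 10×1.008 + 2×14.007 + 3×15.999 = 194.19 g/mol.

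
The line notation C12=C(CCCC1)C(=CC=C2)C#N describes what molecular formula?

C11H11N

Heavy atoms from the SMILES: 11 C, 1 N.
Implicit hydrogens by atom environment:
  4 × C: 2 H each → 8
  3 × C (aromatic): 1 H each → 3
  3 × C (aromatic): no H
  1 × C: no H
  1 × N: no H
  Total hydrogens = 11.
Molecular formula: C11H11N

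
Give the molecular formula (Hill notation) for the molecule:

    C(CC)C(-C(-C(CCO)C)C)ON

Heavy atoms from the SMILES: 10 C, 1 N, 2 O.
Implicit hydrogens by atom environment:
  4 × C: 2 H each → 8
  3 × C: 3 H each → 9
  3 × C: 1 H each → 3
  1 × N: 2 H
  1 × O: 1 H
  1 × O: no H
  Total hydrogens = 23.
Molecular formula: C10H23NO2

C10H23NO2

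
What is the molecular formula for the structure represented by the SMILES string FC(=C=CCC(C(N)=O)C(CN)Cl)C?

Heavy atoms from the SMILES: 9 C, 1 Cl, 1 F, 2 N, 1 O.
Implicit hydrogens by atom environment:
  3 × C: 1 H each → 3
  3 × C: no H
  2 × C: 2 H each → 4
  2 × N: 2 H each → 4
  1 × C: 3 H
  1 × Cl: no H
  1 × F: no H
  1 × O: no H
  Total hydrogens = 14.
Molecular formula: C9H14ClFN2O

C9H14ClFN2O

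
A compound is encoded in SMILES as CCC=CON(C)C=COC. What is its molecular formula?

C8H15NO2

Heavy atoms from the SMILES: 8 C, 1 N, 2 O.
Implicit hydrogens by atom environment:
  4 × C: 1 H each → 4
  3 × C: 3 H each → 9
  2 × O: no H
  1 × C: 2 H
  1 × N: no H
  Total hydrogens = 15.
Molecular formula: C8H15NO2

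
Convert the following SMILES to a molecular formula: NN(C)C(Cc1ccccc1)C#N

Heavy atoms from the SMILES: 10 C, 3 N.
Implicit hydrogens by atom environment:
  5 × C (aromatic): 1 H each → 5
  2 × N: no H
  1 × C: 3 H
  1 × C: 2 H
  1 × C: 1 H
  1 × C: no H
  1 × C (aromatic): no H
  1 × N: 2 H
  Total hydrogens = 13.
Molecular formula: C10H13N3

C10H13N3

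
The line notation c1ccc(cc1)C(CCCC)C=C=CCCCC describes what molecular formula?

C18H26

Heavy atoms from the SMILES: 18 C.
Implicit hydrogens by atom environment:
  6 × C: 2 H each → 12
  5 × C (aromatic): 1 H each → 5
  3 × C: 1 H each → 3
  2 × C: 3 H each → 6
  1 × C: no H
  1 × C (aromatic): no H
  Total hydrogens = 26.
Molecular formula: C18H26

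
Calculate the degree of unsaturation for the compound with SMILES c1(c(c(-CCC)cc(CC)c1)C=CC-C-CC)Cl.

Molecular formula from the SMILES: C17H25Cl.
DoU = (2C + 2 + N − H − X)/2 = (2·17 + 2 + 0 − 25 − 1)/2 = 10/2 = 5.
(Structurally: 1 ring(s) + 4 π bond(s) = 5.)

5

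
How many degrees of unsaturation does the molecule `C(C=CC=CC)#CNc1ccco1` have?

Molecular formula from the SMILES: C11H11NO.
DoU = (2C + 2 + N − H − X)/2 = (2·11 + 2 + 1 − 11 − 0)/2 = 14/2 = 7.
(Structurally: 1 ring(s) + 6 π bond(s) = 7.)

7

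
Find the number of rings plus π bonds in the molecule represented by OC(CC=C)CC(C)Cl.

Molecular formula from the SMILES: C7H13ClO.
DoU = (2C + 2 + N − H − X)/2 = (2·7 + 2 + 0 − 13 − 1)/2 = 2/2 = 1.
(Structurally: 0 ring(s) + 1 π bond(s) = 1.)

1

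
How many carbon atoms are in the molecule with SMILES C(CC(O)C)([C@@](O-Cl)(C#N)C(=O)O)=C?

The symbol for carbon appears 8 times in the SMILES. (Cl is a single chlorine, not C + l.)

8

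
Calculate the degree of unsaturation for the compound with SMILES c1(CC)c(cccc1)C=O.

5

Molecular formula from the SMILES: C9H10O.
DoU = (2C + 2 + N − H − X)/2 = (2·9 + 2 + 0 − 10 − 0)/2 = 10/2 = 5.
(Structurally: 1 ring(s) + 4 π bond(s) = 5.)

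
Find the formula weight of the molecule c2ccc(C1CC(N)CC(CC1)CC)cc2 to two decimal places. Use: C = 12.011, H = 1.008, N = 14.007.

Molecular formula: C15H23N.
M = 15×12.011 + 23×1.008 + 1×14.007 = 217.36 g/mol.

217.36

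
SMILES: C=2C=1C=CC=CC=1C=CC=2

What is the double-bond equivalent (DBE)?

Molecular formula from the SMILES: C10H8.
DoU = (2C + 2 + N − H − X)/2 = (2·10 + 2 + 0 − 8 − 0)/2 = 14/2 = 7.
(Structurally: 2 ring(s) + 5 π bond(s) = 7.)

7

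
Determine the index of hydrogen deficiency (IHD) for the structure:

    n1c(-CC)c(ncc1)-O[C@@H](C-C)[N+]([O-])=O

Molecular formula from the SMILES: C9H13N3O3.
DoU = (2C + 2 + N − H − X)/2 = (2·9 + 2 + 3 − 13 − 0)/2 = 10/2 = 5.
(Structurally: 1 ring(s) + 4 π bond(s) = 5.)

5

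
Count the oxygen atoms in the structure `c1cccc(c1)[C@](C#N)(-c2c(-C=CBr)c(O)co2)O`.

The symbol for oxygen appears 3 times in the SMILES.

3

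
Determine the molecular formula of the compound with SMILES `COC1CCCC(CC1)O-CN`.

Heavy atoms from the SMILES: 9 C, 1 N, 2 O.
Implicit hydrogens by atom environment:
  6 × C: 2 H each → 12
  2 × C: 1 H each → 2
  2 × O: no H
  1 × C: 3 H
  1 × N: 2 H
  Total hydrogens = 19.
Molecular formula: C9H19NO2

C9H19NO2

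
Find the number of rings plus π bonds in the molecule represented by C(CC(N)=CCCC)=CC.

2

Molecular formula from the SMILES: C9H17N.
DoU = (2C + 2 + N − H − X)/2 = (2·9 + 2 + 1 − 17 − 0)/2 = 4/2 = 2.
(Structurally: 0 ring(s) + 2 π bond(s) = 2.)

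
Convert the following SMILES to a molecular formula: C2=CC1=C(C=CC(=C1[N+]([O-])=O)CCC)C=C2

C13H13NO2

Heavy atoms from the SMILES: 13 C, 1 N, 2 O.
Implicit hydrogens by atom environment:
  6 × C (aromatic): 1 H each → 6
  4 × C (aromatic): no H
  2 × C: 2 H each → 4
  1 × C: 3 H
  1 × N (charge +1): no H
  1 × O: no H
  1 × O (charge -1): no H
  Total hydrogens = 13.
Molecular formula: C13H13NO2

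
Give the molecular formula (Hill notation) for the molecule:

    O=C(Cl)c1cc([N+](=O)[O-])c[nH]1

C5H3ClN2O3

Heavy atoms from the SMILES: 5 C, 1 Cl, 2 N, 3 O.
Implicit hydrogens by atom environment:
  2 × C (aromatic): 1 H each → 2
  2 × C (aromatic): no H
  2 × O: no H
  1 × C: no H
  1 × Cl: no H
  1 × N (aromatic): 1 H
  1 × N (charge +1): no H
  1 × O (charge -1): no H
  Total hydrogens = 3.
Molecular formula: C5H3ClN2O3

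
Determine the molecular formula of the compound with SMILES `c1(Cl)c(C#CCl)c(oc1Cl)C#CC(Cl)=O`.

C9Cl4O2

Heavy atoms from the SMILES: 9 C, 4 Cl, 2 O.
Implicit hydrogens by atom environment:
  5 × C: no H
  4 × C (aromatic): no H
  4 × Cl: no H
  1 × O (aromatic): no H
  1 × O: no H
  Total hydrogens = 0.
Molecular formula: C9Cl4O2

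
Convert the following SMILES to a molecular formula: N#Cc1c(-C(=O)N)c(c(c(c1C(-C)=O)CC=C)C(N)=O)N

Heavy atoms from the SMILES: 14 C, 4 N, 3 O.
Implicit hydrogens by atom environment:
  6 × C (aromatic): no H
  4 × C: no H
  3 × N: 2 H each → 6
  3 × O: no H
  2 × C: 2 H each → 4
  1 × C: 3 H
  1 × C: 1 H
  1 × N: no H
  Total hydrogens = 14.
Molecular formula: C14H14N4O3

C14H14N4O3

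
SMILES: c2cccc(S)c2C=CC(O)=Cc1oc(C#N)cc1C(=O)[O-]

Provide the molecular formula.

Heavy atoms from the SMILES: 16 C, 1 N, 4 O, 1 S.
Implicit hydrogens by atom environment:
  5 × C (aromatic): 1 H each → 5
  5 × C (aromatic): no H
  3 × C: 1 H each → 3
  3 × C: no H
  1 × N: no H
  1 × O: 1 H
  1 × O (aromatic): no H
  1 × O: no H
  1 × O (charge -1): no H
  1 × S: 1 H
  Total hydrogens = 10.
Net charge -1.
Molecular formula: C16H10NO4S-

C16H10NO4S-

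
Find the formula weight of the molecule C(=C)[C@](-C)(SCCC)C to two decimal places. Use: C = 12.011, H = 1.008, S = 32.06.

Molecular formula: C8H16S.
M = 8×12.011 + 16×1.008 + 1×32.06 = 144.28 g/mol.

144.28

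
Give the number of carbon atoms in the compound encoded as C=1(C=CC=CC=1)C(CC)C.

The symbol for carbon appears 10 times in the SMILES.

10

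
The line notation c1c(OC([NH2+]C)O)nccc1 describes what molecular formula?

Heavy atoms from the SMILES: 7 C, 2 N, 2 O.
Implicit hydrogens by atom environment:
  4 × C (aromatic): 1 H each → 4
  1 × C: 3 H
  1 × C: 1 H
  1 × C (aromatic): no H
  1 × N (charge +1): 2 H
  1 × N (aromatic): no H
  1 × O: 1 H
  1 × O: no H
  Total hydrogens = 11.
Net charge +1.
Molecular formula: C7H11N2O2+

C7H11N2O2+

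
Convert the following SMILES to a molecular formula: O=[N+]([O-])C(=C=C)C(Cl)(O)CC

C6H8ClNO3

Heavy atoms from the SMILES: 6 C, 1 Cl, 1 N, 3 O.
Implicit hydrogens by atom environment:
  3 × C: no H
  2 × C: 2 H each → 4
  1 × C: 3 H
  1 × Cl: no H
  1 × N (charge +1): no H
  1 × O: 1 H
  1 × O: no H
  1 × O (charge -1): no H
  Total hydrogens = 8.
Molecular formula: C6H8ClNO3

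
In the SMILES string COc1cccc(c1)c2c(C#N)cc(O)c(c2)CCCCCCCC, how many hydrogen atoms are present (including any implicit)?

27

Hydrogens are implicit in SMILES; fill each atom to its normal valence:
  7 × C: 2 H each → 14
  6 × C (aromatic): 1 H each → 6
  6 × C (aromatic): no H
  2 × C: 3 H each → 6
  1 × C: no H
  1 × N: no H
  1 × O: 1 H
  1 × O: no H
  Total hydrogens = 27.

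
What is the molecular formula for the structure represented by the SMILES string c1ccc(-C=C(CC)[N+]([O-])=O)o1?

C8H9NO3

Heavy atoms from the SMILES: 8 C, 1 N, 3 O.
Implicit hydrogens by atom environment:
  3 × C (aromatic): 1 H each → 3
  1 × C: 3 H
  1 × C: 2 H
  1 × C: 1 H
  1 × C (aromatic): no H
  1 × C: no H
  1 × N (charge +1): no H
  1 × O (aromatic): no H
  1 × O: no H
  1 × O (charge -1): no H
  Total hydrogens = 9.
Molecular formula: C8H9NO3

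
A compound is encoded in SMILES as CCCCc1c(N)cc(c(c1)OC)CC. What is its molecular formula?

Heavy atoms from the SMILES: 13 C, 1 N, 1 O.
Implicit hydrogens by atom environment:
  4 × C: 2 H each → 8
  4 × C (aromatic): no H
  3 × C: 3 H each → 9
  2 × C (aromatic): 1 H each → 2
  1 × N: 2 H
  1 × O: no H
  Total hydrogens = 21.
Molecular formula: C13H21NO

C13H21NO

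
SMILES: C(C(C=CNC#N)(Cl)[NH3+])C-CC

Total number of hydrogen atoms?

15

Hydrogens are implicit in SMILES; fill each atom to its normal valence:
  3 × C: 2 H each → 6
  2 × C: 1 H each → 2
  2 × C: no H
  1 × C: 3 H
  1 × Cl: no H
  1 × N (charge +1): 3 H
  1 × N: 1 H
  1 × N: no H
  Total hydrogens = 15.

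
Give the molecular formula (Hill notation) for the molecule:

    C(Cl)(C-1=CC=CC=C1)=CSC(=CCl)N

C10H9Cl2NS

Heavy atoms from the SMILES: 10 C, 2 Cl, 1 N, 1 S.
Implicit hydrogens by atom environment:
  5 × C (aromatic): 1 H each → 5
  2 × C: 1 H each → 2
  2 × C: no H
  2 × Cl: no H
  1 × C (aromatic): no H
  1 × N: 2 H
  1 × S: no H
  Total hydrogens = 9.
Molecular formula: C10H9Cl2NS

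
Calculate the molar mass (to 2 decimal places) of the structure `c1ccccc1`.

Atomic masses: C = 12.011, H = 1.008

Molecular formula: C6H6.
M = 6×12.011 + 6×1.008 = 78.11 g/mol.

78.11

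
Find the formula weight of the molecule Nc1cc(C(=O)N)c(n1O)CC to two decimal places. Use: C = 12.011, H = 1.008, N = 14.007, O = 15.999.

169.18

Molecular formula: C7H11N3O2.
M = 7×12.011 + 11×1.008 + 3×14.007 + 2×15.999 = 169.18 g/mol.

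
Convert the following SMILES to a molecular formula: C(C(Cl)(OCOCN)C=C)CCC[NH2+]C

C10H22ClN2O2+

Heavy atoms from the SMILES: 10 C, 1 Cl, 2 N, 2 O.
Implicit hydrogens by atom environment:
  7 × C: 2 H each → 14
  2 × O: no H
  1 × C: 3 H
  1 × C: 1 H
  1 × C: no H
  1 × Cl: no H
  1 × N (charge +1): 2 H
  1 × N: 2 H
  Total hydrogens = 22.
Net charge +1.
Molecular formula: C10H22ClN2O2+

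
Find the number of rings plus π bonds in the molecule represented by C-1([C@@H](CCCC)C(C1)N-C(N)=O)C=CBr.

Molecular formula from the SMILES: C11H19BrN2O.
DoU = (2C + 2 + N − H − X)/2 = (2·11 + 2 + 2 − 19 − 1)/2 = 6/2 = 3.
(Structurally: 1 ring(s) + 2 π bond(s) = 3.)

3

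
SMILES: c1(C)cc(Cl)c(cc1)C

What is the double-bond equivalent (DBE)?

4

Molecular formula from the SMILES: C8H9Cl.
DoU = (2C + 2 + N − H − X)/2 = (2·8 + 2 + 0 − 9 − 1)/2 = 8/2 = 4.
(Structurally: 1 ring(s) + 3 π bond(s) = 4.)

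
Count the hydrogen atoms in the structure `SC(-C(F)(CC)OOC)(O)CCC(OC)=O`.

17

Hydrogens are implicit in SMILES; fill each atom to its normal valence:
  4 × O: no H
  3 × C: 3 H each → 9
  3 × C: 2 H each → 6
  3 × C: no H
  1 × F: no H
  1 × O: 1 H
  1 × S: 1 H
  Total hydrogens = 17.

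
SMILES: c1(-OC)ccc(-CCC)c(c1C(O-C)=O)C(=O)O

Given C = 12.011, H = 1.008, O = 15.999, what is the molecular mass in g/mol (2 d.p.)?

252.27

Molecular formula: C13H16O5.
M = 13×12.011 + 16×1.008 + 5×15.999 = 252.27 g/mol.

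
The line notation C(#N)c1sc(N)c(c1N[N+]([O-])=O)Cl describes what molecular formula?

C5H3ClN4O2S

Heavy atoms from the SMILES: 5 C, 1 Cl, 4 N, 2 O, 1 S.
Implicit hydrogens by atom environment:
  4 × C (aromatic): no H
  1 × C: no H
  1 × Cl: no H
  1 × N: 2 H
  1 × N: 1 H
  1 × N: no H
  1 × N (charge +1): no H
  1 × O: no H
  1 × O (charge -1): no H
  1 × S (aromatic): no H
  Total hydrogens = 3.
Molecular formula: C5H3ClN4O2S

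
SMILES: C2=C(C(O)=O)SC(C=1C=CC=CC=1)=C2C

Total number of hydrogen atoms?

10

Hydrogens are implicit in SMILES; fill each atom to its normal valence:
  6 × C (aromatic): 1 H each → 6
  4 × C (aromatic): no H
  1 × C: 3 H
  1 × C: no H
  1 × O: 1 H
  1 × O: no H
  1 × S (aromatic): no H
  Total hydrogens = 10.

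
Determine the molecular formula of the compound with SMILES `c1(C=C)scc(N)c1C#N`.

Heavy atoms from the SMILES: 7 C, 2 N, 1 S.
Implicit hydrogens by atom environment:
  3 × C (aromatic): no H
  1 × C: 2 H
  1 × C (aromatic): 1 H
  1 × C: 1 H
  1 × C: no H
  1 × N: 2 H
  1 × N: no H
  1 × S (aromatic): no H
  Total hydrogens = 6.
Molecular formula: C7H6N2S

C7H6N2S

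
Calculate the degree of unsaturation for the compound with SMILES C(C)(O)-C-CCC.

Molecular formula from the SMILES: C6H14O.
DoU = (2C + 2 + N − H − X)/2 = (2·6 + 2 + 0 − 14 − 0)/2 = 0/2 = 0.
(Structurally: 0 ring(s) + 0 π bond(s) = 0.)

0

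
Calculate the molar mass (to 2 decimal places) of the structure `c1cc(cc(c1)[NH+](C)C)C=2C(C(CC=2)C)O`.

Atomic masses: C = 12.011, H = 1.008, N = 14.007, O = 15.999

218.32

Molecular formula: C14H20NO+.
M = 14×12.011 + 20×1.008 + 1×14.007 + 1×15.999 = 218.32 g/mol.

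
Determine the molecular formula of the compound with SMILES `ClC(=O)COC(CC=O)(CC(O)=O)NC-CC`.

C10H16ClNO5

Heavy atoms from the SMILES: 10 C, 1 Cl, 1 N, 5 O.
Implicit hydrogens by atom environment:
  5 × C: 2 H each → 10
  4 × O: no H
  3 × C: no H
  1 × C: 3 H
  1 × C: 1 H
  1 × Cl: no H
  1 × N: 1 H
  1 × O: 1 H
  Total hydrogens = 16.
Molecular formula: C10H16ClNO5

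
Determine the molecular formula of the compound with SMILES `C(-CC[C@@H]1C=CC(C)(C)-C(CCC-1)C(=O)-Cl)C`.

C15H25ClO

Heavy atoms from the SMILES: 15 C, 1 Cl, 1 O.
Implicit hydrogens by atom environment:
  6 × C: 2 H each → 12
  4 × C: 1 H each → 4
  3 × C: 3 H each → 9
  2 × C: no H
  1 × Cl: no H
  1 × O: no H
  Total hydrogens = 25.
Molecular formula: C15H25ClO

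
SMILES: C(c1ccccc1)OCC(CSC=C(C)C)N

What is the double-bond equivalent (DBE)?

Molecular formula from the SMILES: C14H21NOS.
DoU = (2C + 2 + N − H − X)/2 = (2·14 + 2 + 1 − 21 − 0)/2 = 10/2 = 5.
(Structurally: 1 ring(s) + 4 π bond(s) = 5.)

5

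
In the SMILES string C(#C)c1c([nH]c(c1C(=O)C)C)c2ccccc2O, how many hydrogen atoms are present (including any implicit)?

13

Hydrogens are implicit in SMILES; fill each atom to its normal valence:
  6 × C (aromatic): no H
  4 × C (aromatic): 1 H each → 4
  2 × C: 3 H each → 6
  2 × C: no H
  1 × C: 1 H
  1 × N (aromatic): 1 H
  1 × O: 1 H
  1 × O: no H
  Total hydrogens = 13.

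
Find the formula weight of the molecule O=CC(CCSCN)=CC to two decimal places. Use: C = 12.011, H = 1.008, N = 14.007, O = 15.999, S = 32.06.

159.25

Molecular formula: C7H13NOS.
M = 7×12.011 + 13×1.008 + 1×14.007 + 1×15.999 + 1×32.06 = 159.25 g/mol.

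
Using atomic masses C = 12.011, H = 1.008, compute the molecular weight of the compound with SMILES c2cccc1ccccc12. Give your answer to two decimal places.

128.17

Molecular formula: C10H8.
M = 10×12.011 + 8×1.008 = 128.17 g/mol.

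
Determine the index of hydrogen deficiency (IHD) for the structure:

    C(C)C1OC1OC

1

Molecular formula from the SMILES: C5H10O2.
DoU = (2C + 2 + N − H − X)/2 = (2·5 + 2 + 0 − 10 − 0)/2 = 2/2 = 1.
(Structurally: 1 ring(s) + 0 π bond(s) = 1.)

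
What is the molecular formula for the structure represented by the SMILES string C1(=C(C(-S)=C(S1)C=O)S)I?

Heavy atoms from the SMILES: 5 C, 1 I, 1 O, 3 S.
Implicit hydrogens by atom environment:
  4 × C (aromatic): no H
  2 × S: 1 H each → 2
  1 × C: 1 H
  1 × I: no H
  1 × O: no H
  1 × S (aromatic): no H
  Total hydrogens = 3.
Molecular formula: C5H3IOS3

C5H3IOS3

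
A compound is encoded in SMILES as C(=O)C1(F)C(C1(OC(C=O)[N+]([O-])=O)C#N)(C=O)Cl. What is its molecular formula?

C8H4ClFN2O6

Heavy atoms from the SMILES: 8 C, 1 Cl, 1 F, 2 N, 6 O.
Implicit hydrogens by atom environment:
  5 × O: no H
  4 × C: 1 H each → 4
  4 × C: no H
  1 × Cl: no H
  1 × F: no H
  1 × N: no H
  1 × N (charge +1): no H
  1 × O (charge -1): no H
  Total hydrogens = 4.
Molecular formula: C8H4ClFN2O6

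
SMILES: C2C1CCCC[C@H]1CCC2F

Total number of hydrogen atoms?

Hydrogens are implicit in SMILES; fill each atom to its normal valence:
  7 × C: 2 H each → 14
  3 × C: 1 H each → 3
  1 × F: no H
  Total hydrogens = 17.

17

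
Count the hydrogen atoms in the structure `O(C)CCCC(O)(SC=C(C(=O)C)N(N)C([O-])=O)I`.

Hydrogens are implicit in SMILES; fill each atom to its normal valence:
  4 × C: no H
  3 × C: 2 H each → 6
  3 × O: no H
  2 × C: 3 H each → 6
  1 × C: 1 H
  1 × I: no H
  1 × N: 2 H
  1 × N: no H
  1 × O: 1 H
  1 × O (charge -1): no H
  1 × S: no H
  Total hydrogens = 16.

16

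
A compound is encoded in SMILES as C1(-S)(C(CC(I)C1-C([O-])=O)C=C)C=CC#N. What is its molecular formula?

C11H11INO2S-

Heavy atoms from the SMILES: 11 C, 1 I, 1 N, 2 O, 1 S.
Implicit hydrogens by atom environment:
  6 × C: 1 H each → 6
  3 × C: no H
  2 × C: 2 H each → 4
  1 × I: no H
  1 × N: no H
  1 × O: no H
  1 × O (charge -1): no H
  1 × S: 1 H
  Total hydrogens = 11.
Net charge -1.
Molecular formula: C11H11INO2S-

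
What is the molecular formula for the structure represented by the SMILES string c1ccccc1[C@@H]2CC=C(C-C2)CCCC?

C16H22

Heavy atoms from the SMILES: 16 C.
Implicit hydrogens by atom environment:
  6 × C: 2 H each → 12
  5 × C (aromatic): 1 H each → 5
  2 × C: 1 H each → 2
  1 × C: 3 H
  1 × C: no H
  1 × C (aromatic): no H
  Total hydrogens = 22.
Molecular formula: C16H22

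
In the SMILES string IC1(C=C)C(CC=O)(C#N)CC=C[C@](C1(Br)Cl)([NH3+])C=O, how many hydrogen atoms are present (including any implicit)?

14

Hydrogens are implicit in SMILES; fill each atom to its normal valence:
  5 × C: 1 H each → 5
  5 × C: no H
  3 × C: 2 H each → 6
  2 × O: no H
  1 × Br: no H
  1 × Cl: no H
  1 × I: no H
  1 × N (charge +1): 3 H
  1 × N: no H
  Total hydrogens = 14.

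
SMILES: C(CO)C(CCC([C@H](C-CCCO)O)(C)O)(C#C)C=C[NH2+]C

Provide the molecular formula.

C17H32NO4+

Heavy atoms from the SMILES: 17 C, 1 N, 4 O.
Implicit hydrogens by atom environment:
  8 × C: 2 H each → 16
  4 × C: 1 H each → 4
  4 × O: 1 H each → 4
  3 × C: no H
  2 × C: 3 H each → 6
  1 × N (charge +1): 2 H
  Total hydrogens = 32.
Net charge +1.
Molecular formula: C17H32NO4+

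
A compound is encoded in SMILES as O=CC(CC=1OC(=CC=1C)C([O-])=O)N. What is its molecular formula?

C9H10NO4-

Heavy atoms from the SMILES: 9 C, 1 N, 4 O.
Implicit hydrogens by atom environment:
  3 × C (aromatic): no H
  2 × C: 1 H each → 2
  2 × O: no H
  1 × C: 3 H
  1 × C: 2 H
  1 × C (aromatic): 1 H
  1 × C: no H
  1 × N: 2 H
  1 × O (aromatic): no H
  1 × O (charge -1): no H
  Total hydrogens = 10.
Net charge -1.
Molecular formula: C9H10NO4-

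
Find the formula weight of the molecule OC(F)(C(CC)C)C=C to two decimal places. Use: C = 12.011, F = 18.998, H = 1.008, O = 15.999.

132.18

Molecular formula: C7H13FO.
M = 7×12.011 + 1×18.998 + 13×1.008 + 1×15.999 = 132.18 g/mol.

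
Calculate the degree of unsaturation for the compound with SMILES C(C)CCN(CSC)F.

Molecular formula from the SMILES: C6H14FNS.
DoU = (2C + 2 + N − H − X)/2 = (2·6 + 2 + 1 − 14 − 1)/2 = 0/2 = 0.
(Structurally: 0 ring(s) + 0 π bond(s) = 0.)

0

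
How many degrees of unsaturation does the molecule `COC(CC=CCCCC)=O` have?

Molecular formula from the SMILES: C9H16O2.
DoU = (2C + 2 + N − H − X)/2 = (2·9 + 2 + 0 − 16 − 0)/2 = 4/2 = 2.
(Structurally: 0 ring(s) + 2 π bond(s) = 2.)

2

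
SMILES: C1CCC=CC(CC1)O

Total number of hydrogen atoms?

14

Hydrogens are implicit in SMILES; fill each atom to its normal valence:
  5 × C: 2 H each → 10
  3 × C: 1 H each → 3
  1 × O: 1 H
  Total hydrogens = 14.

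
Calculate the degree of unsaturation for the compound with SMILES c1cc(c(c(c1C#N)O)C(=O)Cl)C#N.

9

Molecular formula from the SMILES: C9H3ClN2O2.
DoU = (2C + 2 + N − H − X)/2 = (2·9 + 2 + 2 − 3 − 1)/2 = 18/2 = 9.
(Structurally: 1 ring(s) + 8 π bond(s) = 9.)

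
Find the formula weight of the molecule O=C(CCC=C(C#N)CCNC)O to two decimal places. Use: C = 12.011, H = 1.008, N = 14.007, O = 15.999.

182.22

Molecular formula: C9H14N2O2.
M = 9×12.011 + 14×1.008 + 2×14.007 + 2×15.999 = 182.22 g/mol.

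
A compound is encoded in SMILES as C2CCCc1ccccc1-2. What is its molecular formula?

C10H12

Heavy atoms from the SMILES: 10 C.
Implicit hydrogens by atom environment:
  4 × C: 2 H each → 8
  4 × C (aromatic): 1 H each → 4
  2 × C (aromatic): no H
  Total hydrogens = 12.
Molecular formula: C10H12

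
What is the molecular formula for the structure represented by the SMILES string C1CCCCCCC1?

Heavy atoms from the SMILES: 8 C.
Implicit hydrogens by atom environment:
  8 × C: 2 H each → 16
  Total hydrogens = 16.
Molecular formula: C8H16

C8H16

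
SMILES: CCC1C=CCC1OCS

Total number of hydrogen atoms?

14

Hydrogens are implicit in SMILES; fill each atom to its normal valence:
  4 × C: 1 H each → 4
  3 × C: 2 H each → 6
  1 × C: 3 H
  1 × O: no H
  1 × S: 1 H
  Total hydrogens = 14.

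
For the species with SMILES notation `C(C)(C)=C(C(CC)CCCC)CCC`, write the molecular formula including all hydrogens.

C14H28

Heavy atoms from the SMILES: 14 C.
Implicit hydrogens by atom environment:
  6 × C: 2 H each → 12
  5 × C: 3 H each → 15
  2 × C: no H
  1 × C: 1 H
  Total hydrogens = 28.
Molecular formula: C14H28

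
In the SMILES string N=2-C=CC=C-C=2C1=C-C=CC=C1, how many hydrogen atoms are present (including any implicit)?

9

Hydrogens are implicit in SMILES; fill each atom to its normal valence:
  9 × C (aromatic): 1 H each → 9
  2 × C (aromatic): no H
  1 × N (aromatic): no H
  Total hydrogens = 9.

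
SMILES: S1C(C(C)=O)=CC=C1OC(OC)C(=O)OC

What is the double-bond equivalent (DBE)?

5

Molecular formula from the SMILES: C10H12O5S.
DoU = (2C + 2 + N − H − X)/2 = (2·10 + 2 + 0 − 12 − 0)/2 = 10/2 = 5.
(Structurally: 1 ring(s) + 4 π bond(s) = 5.)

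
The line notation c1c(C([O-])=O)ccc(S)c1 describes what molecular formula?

Heavy atoms from the SMILES: 7 C, 2 O, 1 S.
Implicit hydrogens by atom environment:
  4 × C (aromatic): 1 H each → 4
  2 × C (aromatic): no H
  1 × C: no H
  1 × O: no H
  1 × O (charge -1): no H
  1 × S: 1 H
  Total hydrogens = 5.
Net charge -1.
Molecular formula: C7H5O2S-

C7H5O2S-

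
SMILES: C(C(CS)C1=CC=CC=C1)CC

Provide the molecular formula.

C11H16S

Heavy atoms from the SMILES: 11 C, 1 S.
Implicit hydrogens by atom environment:
  5 × C (aromatic): 1 H each → 5
  3 × C: 2 H each → 6
  1 × C: 3 H
  1 × C: 1 H
  1 × C (aromatic): no H
  1 × S: 1 H
  Total hydrogens = 16.
Molecular formula: C11H16S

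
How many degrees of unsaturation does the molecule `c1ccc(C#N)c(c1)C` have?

Molecular formula from the SMILES: C8H7N.
DoU = (2C + 2 + N − H − X)/2 = (2·8 + 2 + 1 − 7 − 0)/2 = 12/2 = 6.
(Structurally: 1 ring(s) + 5 π bond(s) = 6.)

6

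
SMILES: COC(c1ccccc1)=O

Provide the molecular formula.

C8H8O2

Heavy atoms from the SMILES: 8 C, 2 O.
Implicit hydrogens by atom environment:
  5 × C (aromatic): 1 H each → 5
  2 × O: no H
  1 × C: 3 H
  1 × C (aromatic): no H
  1 × C: no H
  Total hydrogens = 8.
Molecular formula: C8H8O2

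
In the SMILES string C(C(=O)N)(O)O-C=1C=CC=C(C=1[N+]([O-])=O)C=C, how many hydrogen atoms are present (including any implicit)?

Hydrogens are implicit in SMILES; fill each atom to its normal valence:
  3 × C (aromatic): 1 H each → 3
  3 × C (aromatic): no H
  3 × O: no H
  2 × C: 1 H each → 2
  1 × C: 2 H
  1 × C: no H
  1 × N: 2 H
  1 × N (charge +1): no H
  1 × O: 1 H
  1 × O (charge -1): no H
  Total hydrogens = 10.

10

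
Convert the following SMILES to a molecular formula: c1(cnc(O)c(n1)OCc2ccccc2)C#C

C13H10N2O2

Heavy atoms from the SMILES: 13 C, 2 N, 2 O.
Implicit hydrogens by atom environment:
  6 × C (aromatic): 1 H each → 6
  4 × C (aromatic): no H
  2 × N (aromatic): no H
  1 × C: 2 H
  1 × C: 1 H
  1 × C: no H
  1 × O: 1 H
  1 × O: no H
  Total hydrogens = 10.
Molecular formula: C13H10N2O2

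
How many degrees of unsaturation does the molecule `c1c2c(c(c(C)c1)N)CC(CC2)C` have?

5

Molecular formula from the SMILES: C12H17N.
DoU = (2C + 2 + N − H − X)/2 = (2·12 + 2 + 1 − 17 − 0)/2 = 10/2 = 5.
(Structurally: 2 ring(s) + 3 π bond(s) = 5.)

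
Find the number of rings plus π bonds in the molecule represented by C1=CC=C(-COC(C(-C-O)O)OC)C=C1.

4

Molecular formula from the SMILES: C11H16O4.
DoU = (2C + 2 + N − H − X)/2 = (2·11 + 2 + 0 − 16 − 0)/2 = 8/2 = 4.
(Structurally: 1 ring(s) + 3 π bond(s) = 4.)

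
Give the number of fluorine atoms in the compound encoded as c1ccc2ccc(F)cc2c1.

The symbol for fluorine appears 1 time in the SMILES.

1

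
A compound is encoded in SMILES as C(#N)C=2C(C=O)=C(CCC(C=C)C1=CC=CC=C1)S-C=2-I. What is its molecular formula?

C17H14INOS

Heavy atoms from the SMILES: 17 C, 1 I, 1 N, 1 O, 1 S.
Implicit hydrogens by atom environment:
  5 × C (aromatic): 1 H each → 5
  5 × C (aromatic): no H
  3 × C: 2 H each → 6
  3 × C: 1 H each → 3
  1 × C: no H
  1 × I: no H
  1 × N: no H
  1 × O: no H
  1 × S (aromatic): no H
  Total hydrogens = 14.
Molecular formula: C17H14INOS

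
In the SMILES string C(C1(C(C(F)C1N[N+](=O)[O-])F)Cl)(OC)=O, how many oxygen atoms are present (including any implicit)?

4

The symbol for oxygen appears 4 times in the SMILES.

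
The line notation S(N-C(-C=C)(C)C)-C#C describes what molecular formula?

Heavy atoms from the SMILES: 7 C, 1 N, 1 S.
Implicit hydrogens by atom environment:
  2 × C: 3 H each → 6
  2 × C: 1 H each → 2
  2 × C: no H
  1 × C: 2 H
  1 × N: 1 H
  1 × S: no H
  Total hydrogens = 11.
Molecular formula: C7H11NS

C7H11NS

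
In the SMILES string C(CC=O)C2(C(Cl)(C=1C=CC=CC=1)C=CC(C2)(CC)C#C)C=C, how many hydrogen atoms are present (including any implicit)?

23

Hydrogens are implicit in SMILES; fill each atom to its normal valence:
  5 × C: 2 H each → 10
  5 × C: 1 H each → 5
  5 × C (aromatic): 1 H each → 5
  4 × C: no H
  1 × C: 3 H
  1 × C (aromatic): no H
  1 × Cl: no H
  1 × O: no H
  Total hydrogens = 23.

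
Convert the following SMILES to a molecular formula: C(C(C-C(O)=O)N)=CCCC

C8H15NO2

Heavy atoms from the SMILES: 8 C, 1 N, 2 O.
Implicit hydrogens by atom environment:
  3 × C: 2 H each → 6
  3 × C: 1 H each → 3
  1 × C: 3 H
  1 × C: no H
  1 × N: 2 H
  1 × O: 1 H
  1 × O: no H
  Total hydrogens = 15.
Molecular formula: C8H15NO2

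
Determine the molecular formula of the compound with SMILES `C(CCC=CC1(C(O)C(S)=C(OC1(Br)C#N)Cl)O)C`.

C12H15BrClNO3S

Heavy atoms from the SMILES: 1 Br, 12 C, 1 Cl, 1 N, 3 O, 1 S.
Implicit hydrogens by atom environment:
  5 × C: no H
  3 × C: 2 H each → 6
  3 × C: 1 H each → 3
  2 × O: 1 H each → 2
  1 × Br: no H
  1 × C: 3 H
  1 × Cl: no H
  1 × N: no H
  1 × O: no H
  1 × S: 1 H
  Total hydrogens = 15.
Molecular formula: C12H15BrClNO3S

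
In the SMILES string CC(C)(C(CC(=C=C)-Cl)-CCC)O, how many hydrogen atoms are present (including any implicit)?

Hydrogens are implicit in SMILES; fill each atom to its normal valence:
  4 × C: 2 H each → 8
  3 × C: 3 H each → 9
  3 × C: no H
  1 × C: 1 H
  1 × Cl: no H
  1 × O: 1 H
  Total hydrogens = 19.

19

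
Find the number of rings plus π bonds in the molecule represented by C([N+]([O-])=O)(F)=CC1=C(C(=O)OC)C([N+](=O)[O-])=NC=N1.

8

Molecular formula from the SMILES: C8H5FN4O6.
DoU = (2C + 2 + N − H − X)/2 = (2·8 + 2 + 4 − 5 − 1)/2 = 16/2 = 8.
(Structurally: 1 ring(s) + 7 π bond(s) = 8.)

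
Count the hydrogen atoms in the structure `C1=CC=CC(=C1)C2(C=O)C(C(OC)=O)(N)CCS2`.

15

Hydrogens are implicit in SMILES; fill each atom to its normal valence:
  5 × C (aromatic): 1 H each → 5
  3 × C: no H
  3 × O: no H
  2 × C: 2 H each → 4
  1 × C: 3 H
  1 × C: 1 H
  1 × C (aromatic): no H
  1 × N: 2 H
  1 × S: no H
  Total hydrogens = 15.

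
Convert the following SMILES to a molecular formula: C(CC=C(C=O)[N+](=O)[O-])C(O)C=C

Heavy atoms from the SMILES: 8 C, 1 N, 4 O.
Implicit hydrogens by atom environment:
  4 × C: 1 H each → 4
  3 × C: 2 H each → 6
  2 × O: no H
  1 × C: no H
  1 × N (charge +1): no H
  1 × O: 1 H
  1 × O (charge -1): no H
  Total hydrogens = 11.
Molecular formula: C8H11NO4

C8H11NO4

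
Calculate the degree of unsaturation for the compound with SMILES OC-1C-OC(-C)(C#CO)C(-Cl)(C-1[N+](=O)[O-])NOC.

4

Molecular formula from the SMILES: C9H13ClN2O6.
DoU = (2C + 2 + N − H − X)/2 = (2·9 + 2 + 2 − 13 − 1)/2 = 8/2 = 4.
(Structurally: 1 ring(s) + 3 π bond(s) = 4.)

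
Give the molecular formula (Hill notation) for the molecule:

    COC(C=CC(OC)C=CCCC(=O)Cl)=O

Heavy atoms from the SMILES: 11 C, 1 Cl, 4 O.
Implicit hydrogens by atom environment:
  5 × C: 1 H each → 5
  4 × O: no H
  2 × C: 3 H each → 6
  2 × C: 2 H each → 4
  2 × C: no H
  1 × Cl: no H
  Total hydrogens = 15.
Molecular formula: C11H15ClO4

C11H15ClO4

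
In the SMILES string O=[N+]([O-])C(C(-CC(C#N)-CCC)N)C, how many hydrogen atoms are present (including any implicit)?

17

Hydrogens are implicit in SMILES; fill each atom to its normal valence:
  3 × C: 2 H each → 6
  3 × C: 1 H each → 3
  2 × C: 3 H each → 6
  1 × C: no H
  1 × N: 2 H
  1 × N: no H
  1 × N (charge +1): no H
  1 × O: no H
  1 × O (charge -1): no H
  Total hydrogens = 17.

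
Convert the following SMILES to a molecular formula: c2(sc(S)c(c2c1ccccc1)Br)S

Heavy atoms from the SMILES: 1 Br, 10 C, 3 S.
Implicit hydrogens by atom environment:
  5 × C (aromatic): 1 H each → 5
  5 × C (aromatic): no H
  2 × S: 1 H each → 2
  1 × Br: no H
  1 × S (aromatic): no H
  Total hydrogens = 7.
Molecular formula: C10H7BrS3

C10H7BrS3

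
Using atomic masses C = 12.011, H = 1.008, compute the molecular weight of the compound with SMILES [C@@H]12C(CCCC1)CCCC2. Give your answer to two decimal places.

Molecular formula: C10H18.
M = 10×12.011 + 18×1.008 = 138.25 g/mol.

138.25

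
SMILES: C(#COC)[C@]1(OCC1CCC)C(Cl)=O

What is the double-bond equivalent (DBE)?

4

Molecular formula from the SMILES: C10H13ClO3.
DoU = (2C + 2 + N − H − X)/2 = (2·10 + 2 + 0 − 13 − 1)/2 = 8/2 = 4.
(Structurally: 1 ring(s) + 3 π bond(s) = 4.)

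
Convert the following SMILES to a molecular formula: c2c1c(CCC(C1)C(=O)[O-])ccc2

Heavy atoms from the SMILES: 11 C, 2 O.
Implicit hydrogens by atom environment:
  4 × C (aromatic): 1 H each → 4
  3 × C: 2 H each → 6
  2 × C (aromatic): no H
  1 × C: 1 H
  1 × C: no H
  1 × O: no H
  1 × O (charge -1): no H
  Total hydrogens = 11.
Net charge -1.
Molecular formula: C11H11O2-

C11H11O2-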